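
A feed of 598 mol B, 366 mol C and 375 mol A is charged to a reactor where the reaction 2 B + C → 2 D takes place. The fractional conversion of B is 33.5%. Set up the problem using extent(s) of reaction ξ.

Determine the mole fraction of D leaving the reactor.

0.162

B reacted = 0.335 × 598 = 200.3 mol; ν_B = −2, so ξ = 200.3/2 = 100.2 mol.
Outlet amounts (n = n₀ + ν ξ):
  B: 598 − 2(100.2) = 397.7
  C: 366 − 1(100.2) = 265.8
  D: 0 + 2(100.2) = 200.3
  A: 375 (inert)
Total out = 1239 mol; y_D = 200.3 / 1239 = 0.1617.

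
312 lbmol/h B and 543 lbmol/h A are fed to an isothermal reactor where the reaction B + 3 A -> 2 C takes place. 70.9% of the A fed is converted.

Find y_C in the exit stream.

0.429

A reacted = 0.709 × 543 = 385 lbmol/h; ν_A = −3, so ξ = 385/3 = 128.3 lbmol/h.
Outlet amounts (n = n₀ + ν ξ):
  B: 312 − 1(128.3) = 183.7
  A: 543 − 3(128.3) = 158
  C: 0 + 2(128.3) = 256.7
Total out = 598.3 lbmol/h; y_C = 256.7 / 598.3 = 0.4289.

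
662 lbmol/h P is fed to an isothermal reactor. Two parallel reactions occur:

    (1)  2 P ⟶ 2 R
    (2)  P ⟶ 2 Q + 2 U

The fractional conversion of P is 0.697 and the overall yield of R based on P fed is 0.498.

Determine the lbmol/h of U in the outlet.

263 lbmol/h

Yield of R: 2ξ₁ / 662 = 0.498 → ξ₁ = 164.8 lbmol/h.
Conversion of P: 2ξ₁ + 1ξ₂ = 0.697 × 662 = 461.4 → ξ₂ = 131.7 lbmol/h.
Outlet amounts (n = n₀ + Σ ν·ξ):
  P: 662 − 2(164.8) − 1(131.7) = 200.6
  R: 0 + 2(164.8) = 329.7
  Q: 0 + 2(131.7) = 263.5
  U: 0 + 2(131.7) = 263.5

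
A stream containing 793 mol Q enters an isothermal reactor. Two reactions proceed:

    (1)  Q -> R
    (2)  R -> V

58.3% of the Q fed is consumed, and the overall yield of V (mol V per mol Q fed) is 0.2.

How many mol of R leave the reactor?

304 mol

Conversion of Q: Q consumed = 1ξ₁ = 0.583 × 793 → ξ₁ = 462.3 mol.
Yield of V: 1ξ₂ / 793 = 0.2 → ξ₂ = 158.6 mol.
Outlet amounts (n = n₀ + Σ ν·ξ):
  Q: 793 − 1(462.3) = 330.7
  R: 0 + 1(462.3) − 1(158.6) = 303.7
  V: 0 + 1(158.6) = 158.6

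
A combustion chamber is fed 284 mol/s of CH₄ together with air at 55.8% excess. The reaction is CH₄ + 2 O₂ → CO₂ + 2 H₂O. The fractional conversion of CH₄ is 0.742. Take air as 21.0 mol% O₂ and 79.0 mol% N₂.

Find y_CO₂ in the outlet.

Stoichiometric O₂ = 2 × 284 = 568 mol/s; O₂ fed = 568 × 1.558 = 884.9 mol/s.
N₂ fed = 884.9 × 79/21 = 3329 mol/s.
Fuel reacted = 0.742 × 284 → ξ = 210.7 mol/s.
Outlet (n = n₀ + ν ξ):
  CH₄: 284 − 1(210.7) = 73.27
  O₂: 884.9 − 2(210.7) = 463.5
  N₂: 3329 (inert)
  CO₂: 0 + 1(210.7) = 210.7
  H₂O: 0 + 2(210.7) = 421.5
Total out = 4498 mol/s; y_CO₂ = 210.7 / 4498 = 0.04685.

0.0468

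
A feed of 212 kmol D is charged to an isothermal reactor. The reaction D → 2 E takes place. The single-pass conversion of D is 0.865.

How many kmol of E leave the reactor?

367 kmol

D reacted = 0.865 × 212 = 183.4 kmol; ν_D = −1, so ξ = 183.4/1 = 183.4 kmol.
Outlet amounts (n = n₀ + ν ξ):
  D: 212 − 1(183.4) = 28.62
  E: 0 + 2(183.4) = 366.8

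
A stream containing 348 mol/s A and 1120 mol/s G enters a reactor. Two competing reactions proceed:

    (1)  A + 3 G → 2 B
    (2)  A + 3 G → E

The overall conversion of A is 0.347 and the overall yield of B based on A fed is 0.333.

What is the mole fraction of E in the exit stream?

0.054

Yield of B: 2ξ₁ / 348 = 0.333 → ξ₁ = 57.94 mol/s.
Conversion of A: 1ξ₁ + 1ξ₂ = 0.347 × 348 = 120.8 → ξ₂ = 62.81 mol/s.
Outlet amounts (n = n₀ + Σ ν·ξ):
  A: 348 − 1(57.94) − 1(62.81) = 227.2
  G: 1120 − 3(57.94) − 3(62.81) = 757.7
  B: 0 + 2(57.94) = 115.9
  E: 0 + 1(62.81) = 62.81
Total out = 1164 mol/s; y_E = 62.81 / 1164 = 0.05398.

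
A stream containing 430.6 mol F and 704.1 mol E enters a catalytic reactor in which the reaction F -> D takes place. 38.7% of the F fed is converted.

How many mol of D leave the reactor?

F reacted = 0.387 × 430.6 = 166.6 mol; ν_F = −1, so ξ = 166.6/1 = 166.6 mol.
Outlet amounts (n = n₀ + ν ξ):
  F: 430.6 − 1(166.6) = 264
  D: 0 + 1(166.6) = 166.6
  E: 704.1 (inert)

167 mol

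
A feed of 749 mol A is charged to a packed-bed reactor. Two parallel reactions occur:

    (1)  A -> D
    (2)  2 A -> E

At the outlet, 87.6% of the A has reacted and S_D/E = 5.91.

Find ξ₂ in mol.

Conversion of A: A consumed = 0.876 × 749 = 656.1 mol = 1ξ₁ + 2ξ₂.
Selectivity: 1ξ₁ / (1ξ₂) = 5.91 → ξ₁ = 5.91 ξ₂.
Substitute: (1·5.91 + 2) ξ₂ = 656.1 → ξ₂ = 82.95 mol, ξ₁ = 490.2 mol.
Outlet amounts (n = n₀ + Σ ν·ξ):
  A: 749 − 1(490.2) − 2(82.95) = 92.88
  D: 0 + 1(490.2) = 490.2
  E: 0 + 1(82.95) = 82.95

ξ₂ = 82.9 mol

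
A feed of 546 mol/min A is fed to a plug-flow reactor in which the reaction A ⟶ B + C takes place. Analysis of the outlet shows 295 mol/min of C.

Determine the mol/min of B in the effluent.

295 mol/min

For C: n = n₀ + 1ξ → 295 = 0 + 1ξ, giving ξ = 295 mol/min.
Outlet amounts (n = n₀ + ν ξ):
  A: 546 − 1(295) = 251
  B: 0 + 1(295) = 295
  C: 0 + 1(295) = 295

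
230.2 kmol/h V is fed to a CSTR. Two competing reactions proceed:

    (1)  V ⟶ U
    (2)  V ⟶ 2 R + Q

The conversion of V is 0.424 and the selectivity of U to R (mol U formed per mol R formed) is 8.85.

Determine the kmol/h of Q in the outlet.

Conversion of V: V consumed = 0.424 × 230.2 = 97.6 kmol/h = 1ξ₁ + 1ξ₂.
Selectivity: 1ξ₁ / (2ξ₂) = 8.85 → ξ₁ = 17.7 ξ₂.
Substitute: (1·17.7 + 1) ξ₂ = 97.6 → ξ₂ = 5.22 kmol/h, ξ₁ = 92.39 kmol/h.
Outlet amounts (n = n₀ + Σ ν·ξ):
  V: 230.2 − 1(92.39) − 1(5.22) = 132.6
  U: 0 + 1(92.39) = 92.39
  R: 0 + 2(5.22) = 10.44
  Q: 0 + 1(5.22) = 5.22

5.22 kmol/h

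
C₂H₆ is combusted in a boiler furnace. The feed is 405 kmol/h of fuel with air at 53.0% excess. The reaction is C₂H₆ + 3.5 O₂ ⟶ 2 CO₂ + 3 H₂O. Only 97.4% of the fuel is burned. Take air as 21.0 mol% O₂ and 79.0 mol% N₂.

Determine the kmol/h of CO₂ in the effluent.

789 kmol/h

Stoichiometric O₂ = 3.5 × 405 = 1418 kmol/h; O₂ fed = 1418 × 1.530 = 2169 kmol/h.
N₂ fed = 2169 × 79/21 = 8159 kmol/h.
Fuel reacted = 0.974 × 405 → ξ = 394.5 kmol/h.
Outlet (n = n₀ + ν ξ):
  C₂H₆: 405 − 1(394.5) = 10.53
  O₂: 2169 − 3.5(394.5) = 788.1
  N₂: 8159 (inert)
  CO₂: 0 + 2(394.5) = 788.9
  H₂O: 0 + 3(394.5) = 1183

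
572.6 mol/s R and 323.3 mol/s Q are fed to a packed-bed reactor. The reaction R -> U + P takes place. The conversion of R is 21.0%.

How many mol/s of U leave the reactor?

R reacted = 0.21 × 572.6 = 120.2 mol/s; ν_R = −1, so ξ = 120.2/1 = 120.2 mol/s.
Outlet amounts (n = n₀ + ν ξ):
  R: 572.6 − 1(120.2) = 452.4
  U: 0 + 1(120.2) = 120.2
  P: 0 + 1(120.2) = 120.2
  Q: 323.3 (inert)

120 mol/s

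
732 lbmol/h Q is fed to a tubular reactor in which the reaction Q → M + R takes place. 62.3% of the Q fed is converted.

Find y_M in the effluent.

0.384

Q reacted = 0.623 × 732 = 456 lbmol/h; ν_Q = −1, so ξ = 456/1 = 456 lbmol/h.
Outlet amounts (n = n₀ + ν ξ):
  Q: 732 − 1(456) = 276
  M: 0 + 1(456) = 456
  R: 0 + 1(456) = 456
Total out = 1188 lbmol/h; y_M = 456 / 1188 = 0.3839.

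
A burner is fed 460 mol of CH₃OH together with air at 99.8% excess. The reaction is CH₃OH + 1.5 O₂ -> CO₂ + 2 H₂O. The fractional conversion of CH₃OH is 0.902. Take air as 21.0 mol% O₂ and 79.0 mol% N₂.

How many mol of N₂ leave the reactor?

Stoichiometric O₂ = 1.5 × 460 = 690 mol; O₂ fed = 690 × 1.998 = 1379 mol.
N₂ fed = 1379 × 79/21 = 5186 mol.
Fuel reacted = 0.902 × 460 → ξ = 414.9 mol.
Outlet (n = n₀ + ν ξ):
  CH₃OH: 460 − 1(414.9) = 45.08
  O₂: 1379 − 1.5(414.9) = 756.2
  N₂: 5186 (inert)
  CO₂: 0 + 1(414.9) = 414.9
  H₂O: 0 + 2(414.9) = 829.8

5190 mol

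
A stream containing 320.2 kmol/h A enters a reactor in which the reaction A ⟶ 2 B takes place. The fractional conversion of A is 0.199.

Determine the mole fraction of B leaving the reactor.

A reacted = 0.199 × 320.2 = 63.72 kmol/h; ν_A = −1, so ξ = 63.72/1 = 63.72 kmol/h.
Outlet amounts (n = n₀ + ν ξ):
  A: 320.2 − 1(63.72) = 256.5
  B: 0 + 2(63.72) = 127.4
Total out = 383.9 kmol/h; y_B = 127.4 / 383.9 = 0.3319.

0.332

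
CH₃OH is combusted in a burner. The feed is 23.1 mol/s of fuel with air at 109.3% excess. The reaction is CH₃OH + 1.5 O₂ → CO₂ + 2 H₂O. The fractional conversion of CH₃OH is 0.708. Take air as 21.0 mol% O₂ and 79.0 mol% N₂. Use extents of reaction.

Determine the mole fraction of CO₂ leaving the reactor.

Stoichiometric O₂ = 1.5 × 23.1 = 34.65 mol/s; O₂ fed = 34.65 × 2.093 = 72.52 mol/s.
N₂ fed = 72.52 × 79/21 = 272.8 mol/s.
Fuel reacted = 0.708 × 23.1 → ξ = 16.35 mol/s.
Outlet (n = n₀ + ν ξ):
  CH₃OH: 23.1 − 1(16.35) = 6.745
  O₂: 72.52 − 1.5(16.35) = 47.99
  N₂: 272.8 (inert)
  CO₂: 0 + 1(16.35) = 16.35
  H₂O: 0 + 2(16.35) = 32.71
Total out = 376.6 mol/s; y_CO₂ = 16.35 / 376.6 = 0.04342.

0.0434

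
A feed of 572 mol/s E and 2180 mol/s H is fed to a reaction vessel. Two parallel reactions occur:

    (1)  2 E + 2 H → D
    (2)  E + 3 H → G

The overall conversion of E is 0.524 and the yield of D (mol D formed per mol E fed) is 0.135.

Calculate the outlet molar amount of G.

145 mol/s

Yield of D: 1ξ₁ / 572 = 0.135 → ξ₁ = 77.22 mol/s.
Conversion of E: 2ξ₁ + 1ξ₂ = 0.524 × 572 = 299.7 → ξ₂ = 145.3 mol/s.
Outlet amounts (n = n₀ + Σ ν·ξ):
  E: 572 − 2(77.22) − 1(145.3) = 272.3
  H: 2180 − 2(77.22) − 3(145.3) = 1590
  D: 0 + 1(77.22) = 77.22
  G: 0 + 1(145.3) = 145.3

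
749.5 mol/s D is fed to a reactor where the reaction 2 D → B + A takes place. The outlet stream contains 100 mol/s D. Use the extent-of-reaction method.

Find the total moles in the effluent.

For D: n = n₀ − 2ξ → 100 = 749.5 − 2ξ, giving ξ = 324.8 mol/s.
Outlet amounts (n = n₀ + ν ξ):
  D: 749.5 − 2(324.8) = 100
  B: 0 + 1(324.8) = 324.8
  A: 0 + 1(324.8) = 324.8
Total out = 100 + 324.8 + 324.8 = 749.5 mol/s.

750 mol/s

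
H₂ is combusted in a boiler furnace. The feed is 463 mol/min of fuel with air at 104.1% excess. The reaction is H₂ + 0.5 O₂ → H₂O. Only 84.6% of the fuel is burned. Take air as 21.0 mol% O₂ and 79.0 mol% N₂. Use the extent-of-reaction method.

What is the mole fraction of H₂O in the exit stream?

0.156

Stoichiometric O₂ = 0.5 × 463 = 231.5 mol/min; O₂ fed = 231.5 × 2.041 = 472.5 mol/min.
N₂ fed = 472.5 × 79/21 = 1777 mol/min.
Fuel reacted = 0.846 × 463 → ξ = 391.7 mol/min.
Outlet (n = n₀ + ν ξ):
  H₂: 463 − 1(391.7) = 71.3
  O₂: 472.5 − 0.5(391.7) = 276.6
  N₂: 1777 (inert)
  H₂O: 0 + 1(391.7) = 391.7
Total out = 2517 mol/min; y_H₂O = 391.7 / 2517 = 0.1556.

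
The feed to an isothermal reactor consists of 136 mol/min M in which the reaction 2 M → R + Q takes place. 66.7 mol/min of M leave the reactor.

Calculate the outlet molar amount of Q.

For M: n = n₀ − 2ξ → 66.7 = 136 − 2ξ, giving ξ = 34.65 mol/min.
Outlet amounts (n = n₀ + ν ξ):
  M: 136 − 2(34.65) = 66.7
  R: 0 + 1(34.65) = 34.65
  Q: 0 + 1(34.65) = 34.65

34.6 mol/min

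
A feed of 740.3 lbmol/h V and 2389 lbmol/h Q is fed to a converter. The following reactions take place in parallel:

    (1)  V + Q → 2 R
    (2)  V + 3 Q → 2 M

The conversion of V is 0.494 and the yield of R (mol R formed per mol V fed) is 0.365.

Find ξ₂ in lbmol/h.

Yield of R: 2ξ₁ / 740.3 = 0.365 → ξ₁ = 135.1 lbmol/h.
Conversion of V: 1ξ₁ + 1ξ₂ = 0.494 × 740.3 = 365.7 → ξ₂ = 230.6 lbmol/h.
Outlet amounts (n = n₀ + Σ ν·ξ):
  V: 740.3 − 1(135.1) − 1(230.6) = 374.6
  Q: 2389 − 1(135.1) − 3(230.6) = 1562
  R: 0 + 2(135.1) = 270.2
  M: 0 + 2(230.6) = 461.2

ξ₂ = 231 lbmol/h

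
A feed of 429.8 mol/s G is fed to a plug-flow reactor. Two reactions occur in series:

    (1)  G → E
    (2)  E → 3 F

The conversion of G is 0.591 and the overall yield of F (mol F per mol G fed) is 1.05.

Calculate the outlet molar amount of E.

104 mol/s

Conversion of G: G consumed = 1ξ₁ = 0.591 × 429.8 → ξ₁ = 254 mol/s.
Yield of F: 3ξ₂ / 429.8 = 1.05 → ξ₂ = 150.4 mol/s.
Outlet amounts (n = n₀ + Σ ν·ξ):
  G: 429.8 − 1(254) = 175.8
  E: 0 + 1(254) − 1(150.4) = 103.6
  F: 0 + 3(150.4) = 451.3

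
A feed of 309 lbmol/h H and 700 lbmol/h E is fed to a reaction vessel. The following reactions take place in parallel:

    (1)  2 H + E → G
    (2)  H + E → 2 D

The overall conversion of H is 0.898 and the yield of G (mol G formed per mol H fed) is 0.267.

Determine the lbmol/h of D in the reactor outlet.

Yield of G: 1ξ₁ / 309 = 0.267 → ξ₁ = 82.5 lbmol/h.
Conversion of H: 2ξ₁ + 1ξ₂ = 0.898 × 309 = 277.5 → ξ₂ = 112.5 lbmol/h.
Outlet amounts (n = n₀ + Σ ν·ξ):
  H: 309 − 2(82.5) − 1(112.5) = 31.52
  E: 700 − 1(82.5) − 1(112.5) = 505
  G: 0 + 1(82.5) = 82.5
  D: 0 + 2(112.5) = 225

225 lbmol/h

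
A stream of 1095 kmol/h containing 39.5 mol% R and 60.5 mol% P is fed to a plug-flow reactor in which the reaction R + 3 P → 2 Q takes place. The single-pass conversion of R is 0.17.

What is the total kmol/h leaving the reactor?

R reacted = 0.17 × 432.5 = 73.53 kmol/h; ν_R = −1, so ξ = 73.53/1 = 73.53 kmol/h.
Outlet amounts (n = n₀ + ν ξ):
  R: 432.5 − 1(73.53) = 359
  P: 662.5 − 3(73.53) = 441.9
  Q: 0 + 2(73.53) = 147.1
Total out = 359 + 441.9 + 147.1 = 947.9 kmol/h.

948 kmol/h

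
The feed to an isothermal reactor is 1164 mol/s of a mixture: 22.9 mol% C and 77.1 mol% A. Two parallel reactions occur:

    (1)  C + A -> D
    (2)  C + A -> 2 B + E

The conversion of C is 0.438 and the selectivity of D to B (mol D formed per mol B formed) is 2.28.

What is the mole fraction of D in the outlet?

0.0879

Conversion of C: C consumed = 0.438 × 266.6 = 116.8 mol/s = 1ξ₁ + 1ξ₂.
Selectivity: 1ξ₁ / (2ξ₂) = 2.28 → ξ₁ = 4.56 ξ₂.
Substitute: (1·4.56 + 1) ξ₂ = 116.8 → ξ₂ = 21 mol/s, ξ₁ = 95.75 mol/s.
Outlet amounts (n = n₀ + Σ ν·ξ):
  C: 266.6 − 1(95.75) − 1(21) = 149.8
  A: 897.4 − 1(95.75) − 1(21) = 780.7
  D: 0 + 1(95.75) = 95.75
  B: 0 + 2(21) = 42
  E: 0 + 1(21) = 21
Total out = 1089 mol/s; y_D = 95.75 / 1089 = 0.08791.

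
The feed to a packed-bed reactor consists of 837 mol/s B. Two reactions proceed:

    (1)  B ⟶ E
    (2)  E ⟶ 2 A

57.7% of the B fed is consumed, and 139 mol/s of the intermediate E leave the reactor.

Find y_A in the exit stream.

0.582

Conversion of B: B consumed = 1ξ₁ = 0.577 × 837 → ξ₁ = 482.9 mol/s.
E balance: n_E = 0 + 1ξ₁ − 1ξ₂ = 139 → ξ₂ = (1·482.9 − 139)/1 = 343.9 mol/s.
Outlet amounts (n = n₀ + Σ ν·ξ):
  B: 837 − 1(482.9) = 354.1
  E: 0 + 1(482.9) − 1(343.9) = 139
  A: 0 + 2(343.9) = 687.9
Total out = 1181 mol/s; y_A = 687.9 / 1181 = 0.5825.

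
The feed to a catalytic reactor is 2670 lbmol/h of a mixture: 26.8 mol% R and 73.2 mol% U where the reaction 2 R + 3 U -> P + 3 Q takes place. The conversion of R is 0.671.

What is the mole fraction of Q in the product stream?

R reacted = 0.671 × 715.6 = 480.1 lbmol/h; ν_R = −2, so ξ = 480.1/2 = 240.1 lbmol/h.
Outlet amounts (n = n₀ + ν ξ):
  R: 715.6 − 2(240.1) = 235.4
  U: 1954 − 3(240.1) = 1234
  P: 0 + 1(240.1) = 240.1
  Q: 0 + 3(240.1) = 720.2
Total out = 2430 lbmol/h; y_Q = 720.2 / 2430 = 0.2964.

0.296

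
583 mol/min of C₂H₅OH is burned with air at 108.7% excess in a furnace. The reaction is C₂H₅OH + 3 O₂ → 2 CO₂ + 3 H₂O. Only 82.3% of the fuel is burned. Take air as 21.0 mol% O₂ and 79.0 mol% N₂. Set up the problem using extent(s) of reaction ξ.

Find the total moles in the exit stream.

18400 mol/min

Stoichiometric O₂ = 3 × 583 = 1749 mol/min; O₂ fed = 1749 × 2.087 = 3650 mol/min.
N₂ fed = 3650 × 79/21 = 13730 mol/min.
Fuel reacted = 0.823 × 583 → ξ = 479.8 mol/min.
Outlet (n = n₀ + ν ξ):
  C₂H₅OH: 583 − 1(479.8) = 103.2
  O₂: 3650 − 3(479.8) = 2211
  N₂: 13730 (inert)
  CO₂: 0 + 2(479.8) = 959.6
  H₂O: 0 + 3(479.8) = 1439
Total out = 103.2 + 2211 + 13730 + 959.6 + 1439 = 18440 mol/min.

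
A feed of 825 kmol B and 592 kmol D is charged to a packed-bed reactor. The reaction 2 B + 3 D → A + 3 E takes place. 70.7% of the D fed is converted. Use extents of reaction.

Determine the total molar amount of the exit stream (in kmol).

1280 kmol

D reacted = 0.707 × 592 = 418.5 kmol; ν_D = −3, so ξ = 418.5/3 = 139.5 kmol.
Outlet amounts (n = n₀ + ν ξ):
  B: 825 − 2(139.5) = 546
  D: 592 − 3(139.5) = 173.5
  A: 0 + 1(139.5) = 139.5
  E: 0 + 3(139.5) = 418.5
Total out = 546 + 173.5 + 139.5 + 418.5 = 1277 kmol.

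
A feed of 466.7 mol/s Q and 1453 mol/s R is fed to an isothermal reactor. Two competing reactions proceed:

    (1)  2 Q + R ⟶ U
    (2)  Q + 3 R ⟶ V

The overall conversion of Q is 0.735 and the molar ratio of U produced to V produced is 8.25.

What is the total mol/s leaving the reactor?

Conversion of Q: Q consumed = 0.735 × 466.7 = 343 mol/s = 2ξ₁ + 1ξ₂.
Selectivity: 1ξ₁ / (1ξ₂) = 8.25 → ξ₁ = 8.25 ξ₂.
Substitute: (2·8.25 + 1) ξ₂ = 343 → ξ₂ = 19.6 mol/s, ξ₁ = 161.7 mol/s.
Outlet amounts (n = n₀ + Σ ν·ξ):
  Q: 466.7 − 2(161.7) − 1(19.6) = 123.7
  R: 1453 − 1(161.7) − 3(19.6) = 1232
  U: 0 + 1(161.7) = 161.7
  V: 0 + 1(19.6) = 19.6
Total out = 123.7 + 1232 + 161.7 + 19.6 = 1537 mol/s.

1540 mol/s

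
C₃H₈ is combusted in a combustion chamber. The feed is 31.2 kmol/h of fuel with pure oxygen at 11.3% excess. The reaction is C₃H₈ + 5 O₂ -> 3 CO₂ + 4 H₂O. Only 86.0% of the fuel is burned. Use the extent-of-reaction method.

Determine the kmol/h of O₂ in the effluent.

39.5 kmol/h

Stoichiometric O₂ = 5 × 31.2 = 156 kmol/h; O₂ fed = 156 × 1.113 = 173.6 kmol/h.
Fuel reacted = 0.86 × 31.2 → ξ = 26.83 kmol/h.
Outlet (n = n₀ + ν ξ):
  C₃H₈: 31.2 − 1(26.83) = 4.368
  O₂: 173.6 − 5(26.83) = 39.47
  CO₂: 0 + 3(26.83) = 80.5
  H₂O: 0 + 4(26.83) = 107.3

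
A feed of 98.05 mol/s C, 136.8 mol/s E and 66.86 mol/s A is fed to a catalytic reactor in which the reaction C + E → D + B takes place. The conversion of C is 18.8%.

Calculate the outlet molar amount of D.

C reacted = 0.188 × 98.05 = 18.43 mol/s; ν_C = −1, so ξ = 18.43/1 = 18.43 mol/s.
Outlet amounts (n = n₀ + ν ξ):
  C: 98.05 − 1(18.43) = 79.62
  E: 136.8 − 1(18.43) = 118.4
  D: 0 + 1(18.43) = 18.43
  B: 0 + 1(18.43) = 18.43
  A: 66.86 (inert)

18.4 mol/s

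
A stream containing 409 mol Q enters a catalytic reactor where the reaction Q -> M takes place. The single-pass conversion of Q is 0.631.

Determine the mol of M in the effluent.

258 mol

Q reacted = 0.631 × 409 = 258.1 mol; ν_Q = −1, so ξ = 258.1/1 = 258.1 mol.
Outlet amounts (n = n₀ + ν ξ):
  Q: 409 − 1(258.1) = 150.9
  M: 0 + 1(258.1) = 258.1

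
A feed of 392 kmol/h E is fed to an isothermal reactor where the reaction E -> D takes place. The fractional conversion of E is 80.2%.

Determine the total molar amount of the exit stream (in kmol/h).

392 kmol/h

E reacted = 0.802 × 392 = 314.4 kmol/h; ν_E = −1, so ξ = 314.4/1 = 314.4 kmol/h.
Outlet amounts (n = n₀ + ν ξ):
  E: 392 − 1(314.4) = 77.62
  D: 0 + 1(314.4) = 314.4
Total out = 77.62 + 314.4 = 392 kmol/h.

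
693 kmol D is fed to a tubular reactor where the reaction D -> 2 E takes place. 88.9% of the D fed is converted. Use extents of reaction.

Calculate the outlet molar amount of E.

1230 kmol

D reacted = 0.889 × 693 = 616.1 kmol; ν_D = −1, so ξ = 616.1/1 = 616.1 kmol.
Outlet amounts (n = n₀ + ν ξ):
  D: 693 − 1(616.1) = 76.92
  E: 0 + 2(616.1) = 1232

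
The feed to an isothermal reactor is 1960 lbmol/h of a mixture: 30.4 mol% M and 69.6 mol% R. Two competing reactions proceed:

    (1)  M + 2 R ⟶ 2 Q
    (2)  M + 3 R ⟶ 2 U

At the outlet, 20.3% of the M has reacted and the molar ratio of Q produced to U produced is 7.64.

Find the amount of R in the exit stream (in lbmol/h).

1110 lbmol/h

Conversion of M: M consumed = 0.203 × 595.8 = 121 lbmol/h = 1ξ₁ + 1ξ₂.
Selectivity: 2ξ₁ / (2ξ₂) = 7.64 → ξ₁ = 7.64 ξ₂.
Substitute: (1·7.64 + 1) ξ₂ = 121 → ξ₂ = 14 lbmol/h, ξ₁ = 107 lbmol/h.
Outlet amounts (n = n₀ + Σ ν·ξ):
  M: 595.8 − 1(107) − 1(14) = 474.9
  R: 1364 − 2(107) − 3(14) = 1108
  Q: 0 + 2(107) = 213.9
  U: 0 + 2(14) = 28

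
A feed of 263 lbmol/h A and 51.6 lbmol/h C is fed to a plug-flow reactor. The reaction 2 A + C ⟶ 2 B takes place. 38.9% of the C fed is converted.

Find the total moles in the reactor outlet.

C reacted = 0.389 × 51.6 = 20.07 lbmol/h; ν_C = −1, so ξ = 20.07/1 = 20.07 lbmol/h.
Outlet amounts (n = n₀ + ν ξ):
  A: 263 − 2(20.07) = 222.9
  C: 51.6 − 1(20.07) = 31.53
  B: 0 + 2(20.07) = 40.14
Total out = 222.9 + 31.53 + 40.14 = 294.5 lbmol/h.

295 lbmol/h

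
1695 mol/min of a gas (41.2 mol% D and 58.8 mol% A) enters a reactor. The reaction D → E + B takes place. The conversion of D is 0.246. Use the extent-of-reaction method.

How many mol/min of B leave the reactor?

D reacted = 0.246 × 698.3 = 171.8 mol/min; ν_D = −1, so ξ = 171.8/1 = 171.8 mol/min.
Outlet amounts (n = n₀ + ν ξ):
  D: 698.3 − 1(171.8) = 526.5
  E: 0 + 1(171.8) = 171.8
  B: 0 + 1(171.8) = 171.8
  A: 996.7 (inert)

172 mol/min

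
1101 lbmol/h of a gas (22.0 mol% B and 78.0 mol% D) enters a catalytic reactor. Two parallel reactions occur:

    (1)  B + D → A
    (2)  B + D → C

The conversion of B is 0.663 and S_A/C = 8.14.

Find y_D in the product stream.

Conversion of B: B consumed = 0.663 × 242.2 = 160.6 lbmol/h = 1ξ₁ + 1ξ₂.
Selectivity: 1ξ₁ / (1ξ₂) = 8.14 → ξ₁ = 8.14 ξ₂.
Substitute: (1·8.14 + 1) ξ₂ = 160.6 → ξ₂ = 17.57 lbmol/h, ξ₁ = 143 lbmol/h.
Outlet amounts (n = n₀ + Σ ν·ξ):
  B: 242.2 − 1(143) − 1(17.57) = 81.63
  D: 858.8 − 1(143) − 1(17.57) = 698.2
  A: 0 + 1(143) = 143
  C: 0 + 1(17.57) = 17.57
Total out = 940.4 lbmol/h; y_D = 698.2 / 940.4 = 0.7424.

0.742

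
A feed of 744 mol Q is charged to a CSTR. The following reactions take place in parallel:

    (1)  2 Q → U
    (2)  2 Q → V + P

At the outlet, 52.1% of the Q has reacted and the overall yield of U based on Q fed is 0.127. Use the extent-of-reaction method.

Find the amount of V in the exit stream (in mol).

99.3 mol

Yield of U: 1ξ₁ / 744 = 0.127 → ξ₁ = 94.49 mol.
Conversion of Q: 2ξ₁ + 2ξ₂ = 0.521 × 744 = 387.6 → ξ₂ = 99.32 mol.
Outlet amounts (n = n₀ + Σ ν·ξ):
  Q: 744 − 2(94.49) − 2(99.32) = 356.4
  U: 0 + 1(94.49) = 94.49
  V: 0 + 1(99.32) = 99.32
  P: 0 + 1(99.32) = 99.32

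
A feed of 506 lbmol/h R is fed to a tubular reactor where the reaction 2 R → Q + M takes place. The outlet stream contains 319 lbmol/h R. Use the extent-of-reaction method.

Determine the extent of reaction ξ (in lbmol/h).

ξ = 93.5 lbmol/h

For R: n = n₀ − 2ξ → 319 = 506 − 2ξ, giving ξ = 93.5 lbmol/h.
Outlet amounts (n = n₀ + ν ξ):
  R: 506 − 2(93.5) = 319
  Q: 0 + 1(93.5) = 93.5
  M: 0 + 1(93.5) = 93.5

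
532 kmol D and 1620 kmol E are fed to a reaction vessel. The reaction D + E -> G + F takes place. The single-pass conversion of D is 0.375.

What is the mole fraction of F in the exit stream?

D reacted = 0.375 × 532 = 199.5 kmol; ν_D = −1, so ξ = 199.5/1 = 199.5 kmol.
Outlet amounts (n = n₀ + ν ξ):
  D: 532 − 1(199.5) = 332.5
  E: 1620 − 1(199.5) = 1420
  G: 0 + 1(199.5) = 199.5
  F: 0 + 1(199.5) = 199.5
Total out = 2152 kmol; y_F = 199.5 / 2152 = 0.0927.

0.0927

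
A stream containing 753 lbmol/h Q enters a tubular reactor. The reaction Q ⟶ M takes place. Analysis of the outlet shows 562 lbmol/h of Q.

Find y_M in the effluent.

0.254

For Q: n = n₀ − 1ξ → 562 = 753 − 1ξ, giving ξ = 191 lbmol/h.
Outlet amounts (n = n₀ + ν ξ):
  Q: 753 − 1(191) = 562
  M: 0 + 1(191) = 191
Total out = 753 lbmol/h; y_M = 191 / 753 = 0.2537.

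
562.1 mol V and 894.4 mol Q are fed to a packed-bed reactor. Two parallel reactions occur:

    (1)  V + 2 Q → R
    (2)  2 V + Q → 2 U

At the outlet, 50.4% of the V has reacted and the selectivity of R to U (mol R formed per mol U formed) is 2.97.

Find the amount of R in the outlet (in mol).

212 mol

Conversion of V: V consumed = 0.504 × 562.1 = 283.3 mol = 1ξ₁ + 2ξ₂.
Selectivity: 1ξ₁ / (2ξ₂) = 2.97 → ξ₁ = 5.94 ξ₂.
Substitute: (1·5.94 + 2) ξ₂ = 283.3 → ξ₂ = 35.68 mol, ξ₁ = 211.9 mol.
Outlet amounts (n = n₀ + Σ ν·ξ):
  V: 562.1 − 1(211.9) − 2(35.68) = 278.8
  Q: 894.4 − 2(211.9) − 1(35.68) = 434.8
  R: 0 + 1(211.9) = 211.9
  U: 0 + 2(35.68) = 71.36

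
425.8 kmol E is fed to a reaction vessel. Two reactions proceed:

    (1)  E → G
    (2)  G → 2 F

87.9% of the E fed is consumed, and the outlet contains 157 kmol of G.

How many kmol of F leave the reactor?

Conversion of E: E consumed = 1ξ₁ = 0.879 × 425.8 → ξ₁ = 374.3 kmol.
G balance: n_G = 0 + 1ξ₁ − 1ξ₂ = 157 → ξ₂ = (1·374.3 − 157)/1 = 217.3 kmol.
Outlet amounts (n = n₀ + Σ ν·ξ):
  E: 425.8 − 1(374.3) = 51.52
  G: 0 + 1(374.3) − 1(217.3) = 157
  F: 0 + 2(217.3) = 434.6

435 kmol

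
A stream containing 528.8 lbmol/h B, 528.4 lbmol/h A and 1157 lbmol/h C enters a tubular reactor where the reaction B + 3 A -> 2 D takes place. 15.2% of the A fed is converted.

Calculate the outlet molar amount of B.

A reacted = 0.152 × 528.4 = 80.32 lbmol/h; ν_A = −3, so ξ = 80.32/3 = 26.77 lbmol/h.
Outlet amounts (n = n₀ + ν ξ):
  B: 528.8 − 1(26.77) = 502
  A: 528.4 − 3(26.77) = 448.1
  D: 0 + 2(26.77) = 53.54
  C: 1157 (inert)

502 lbmol/h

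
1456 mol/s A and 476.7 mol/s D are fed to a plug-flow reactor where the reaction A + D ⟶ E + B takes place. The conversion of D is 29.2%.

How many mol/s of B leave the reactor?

139 mol/s

D reacted = 0.292 × 476.7 = 139.2 mol/s; ν_D = −1, so ξ = 139.2/1 = 139.2 mol/s.
Outlet amounts (n = n₀ + ν ξ):
  A: 1456 − 1(139.2) = 1317
  D: 476.7 − 1(139.2) = 337.5
  E: 0 + 1(139.2) = 139.2
  B: 0 + 1(139.2) = 139.2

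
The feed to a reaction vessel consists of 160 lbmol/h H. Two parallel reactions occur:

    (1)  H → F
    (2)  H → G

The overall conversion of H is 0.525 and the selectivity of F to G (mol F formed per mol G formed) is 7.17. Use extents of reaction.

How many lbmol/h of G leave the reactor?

Conversion of H: H consumed = 0.525 × 160 = 84 lbmol/h = 1ξ₁ + 1ξ₂.
Selectivity: 1ξ₁ / (1ξ₂) = 7.17 → ξ₁ = 7.17 ξ₂.
Substitute: (1·7.17 + 1) ξ₂ = 84 → ξ₂ = 10.28 lbmol/h, ξ₁ = 73.72 lbmol/h.
Outlet amounts (n = n₀ + Σ ν·ξ):
  H: 160 − 1(73.72) − 1(10.28) = 76
  F: 0 + 1(73.72) = 73.72
  G: 0 + 1(10.28) = 10.28

10.3 lbmol/h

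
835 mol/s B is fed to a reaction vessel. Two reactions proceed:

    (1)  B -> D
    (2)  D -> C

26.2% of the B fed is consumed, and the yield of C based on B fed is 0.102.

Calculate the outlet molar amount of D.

Conversion of B: B consumed = 1ξ₁ = 0.262 × 835 → ξ₁ = 218.8 mol/s.
Yield of C: 1ξ₂ / 835 = 0.102 → ξ₂ = 85.17 mol/s.
Outlet amounts (n = n₀ + Σ ν·ξ):
  B: 835 − 1(218.8) = 616.2
  D: 0 + 1(218.8) − 1(85.17) = 133.6
  C: 0 + 1(85.17) = 85.17

134 mol/s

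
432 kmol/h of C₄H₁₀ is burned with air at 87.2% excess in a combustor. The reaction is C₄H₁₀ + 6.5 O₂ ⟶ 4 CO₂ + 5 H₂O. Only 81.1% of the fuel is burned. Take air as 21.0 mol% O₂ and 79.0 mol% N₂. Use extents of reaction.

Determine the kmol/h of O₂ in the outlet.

Stoichiometric O₂ = 6.5 × 432 = 2808 kmol/h; O₂ fed = 2808 × 1.872 = 5257 kmol/h.
N₂ fed = 5257 × 79/21 = 19770 kmol/h.
Fuel reacted = 0.811 × 432 → ξ = 350.4 kmol/h.
Outlet (n = n₀ + ν ξ):
  C₄H₁₀: 432 − 1(350.4) = 81.65
  O₂: 5257 − 6.5(350.4) = 2979
  N₂: 19770 (inert)
  CO₂: 0 + 4(350.4) = 1401
  H₂O: 0 + 5(350.4) = 1752

2980 kmol/h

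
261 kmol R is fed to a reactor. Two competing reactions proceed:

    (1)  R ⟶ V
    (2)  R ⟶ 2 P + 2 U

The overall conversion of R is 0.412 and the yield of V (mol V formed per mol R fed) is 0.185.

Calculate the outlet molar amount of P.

Yield of V: 1ξ₁ / 261 = 0.185 → ξ₁ = 48.28 kmol.
Conversion of R: 1ξ₁ + 1ξ₂ = 0.412 × 261 = 107.5 → ξ₂ = 59.25 kmol.
Outlet amounts (n = n₀ + Σ ν·ξ):
  R: 261 − 1(48.28) − 1(59.25) = 153.5
  V: 0 + 1(48.28) = 48.28
  P: 0 + 2(59.25) = 118.5
  U: 0 + 2(59.25) = 118.5

118 kmol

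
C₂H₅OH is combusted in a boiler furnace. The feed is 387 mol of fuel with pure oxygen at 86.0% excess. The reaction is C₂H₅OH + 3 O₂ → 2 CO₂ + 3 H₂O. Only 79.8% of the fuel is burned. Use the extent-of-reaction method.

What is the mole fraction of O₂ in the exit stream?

Stoichiometric O₂ = 3 × 387 = 1161 mol; O₂ fed = 1161 × 1.860 = 2159 mol.
Fuel reacted = 0.798 × 387 → ξ = 308.8 mol.
Outlet (n = n₀ + ν ξ):
  C₂H₅OH: 387 − 1(308.8) = 78.17
  O₂: 2159 − 3(308.8) = 1233
  CO₂: 0 + 2(308.8) = 617.7
  H₂O: 0 + 3(308.8) = 926.5
Total out = 2855 mol; y_O₂ = 1233 / 2855 = 0.4318.

0.432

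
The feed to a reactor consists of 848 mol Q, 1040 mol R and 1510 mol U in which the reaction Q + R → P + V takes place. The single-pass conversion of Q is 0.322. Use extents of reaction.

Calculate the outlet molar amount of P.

Q reacted = 0.322 × 848 = 273.1 mol; ν_Q = −1, so ξ = 273.1/1 = 273.1 mol.
Outlet amounts (n = n₀ + ν ξ):
  Q: 848 − 1(273.1) = 574.9
  R: 1040 − 1(273.1) = 766.9
  P: 0 + 1(273.1) = 273.1
  V: 0 + 1(273.1) = 273.1
  U: 1510 (inert)

273 mol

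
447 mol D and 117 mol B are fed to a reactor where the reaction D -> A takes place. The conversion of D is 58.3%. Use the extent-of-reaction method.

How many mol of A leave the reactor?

261 mol

D reacted = 0.583 × 447 = 260.6 mol; ν_D = −1, so ξ = 260.6/1 = 260.6 mol.
Outlet amounts (n = n₀ + ν ξ):
  D: 447 − 1(260.6) = 186.4
  A: 0 + 1(260.6) = 260.6
  B: 117 (inert)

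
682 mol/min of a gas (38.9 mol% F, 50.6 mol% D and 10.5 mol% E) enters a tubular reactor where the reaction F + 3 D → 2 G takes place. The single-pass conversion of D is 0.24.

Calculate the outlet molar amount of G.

55.2 mol/min

D reacted = 0.24 × 345.1 = 82.82 mol/min; ν_D = −3, so ξ = 82.82/3 = 27.61 mol/min.
Outlet amounts (n = n₀ + ν ξ):
  F: 265.3 − 1(27.61) = 237.7
  D: 345.1 − 3(27.61) = 262.3
  G: 0 + 2(27.61) = 55.21
  E: 71.61 (inert)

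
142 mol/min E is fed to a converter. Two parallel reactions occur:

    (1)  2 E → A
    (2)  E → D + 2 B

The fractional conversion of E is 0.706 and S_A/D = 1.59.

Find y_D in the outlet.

0.158

Conversion of E: E consumed = 0.706 × 142 = 100.3 mol/min = 2ξ₁ + 1ξ₂.
Selectivity: 1ξ₁ / (1ξ₂) = 1.59 → ξ₁ = 1.59 ξ₂.
Substitute: (2·1.59 + 1) ξ₂ = 100.3 → ξ₂ = 23.98 mol/min, ξ₁ = 38.13 mol/min.
Outlet amounts (n = n₀ + Σ ν·ξ):
  E: 142 − 2(38.13) − 1(23.98) = 41.75
  A: 0 + 1(38.13) = 38.13
  D: 0 + 1(23.98) = 23.98
  B: 0 + 2(23.98) = 47.97
Total out = 151.8 mol/min; y_D = 23.98 / 151.8 = 0.158.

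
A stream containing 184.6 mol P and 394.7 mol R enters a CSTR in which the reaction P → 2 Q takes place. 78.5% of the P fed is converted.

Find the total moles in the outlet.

P reacted = 0.785 × 184.6 = 144.9 mol; ν_P = −1, so ξ = 144.9/1 = 144.9 mol.
Outlet amounts (n = n₀ + ν ξ):
  P: 184.6 − 1(144.9) = 39.69
  Q: 0 + 2(144.9) = 289.8
  R: 394.7 (inert)
Total out = 39.69 + 289.8 + 394.7 = 724.2 mol.

724 mol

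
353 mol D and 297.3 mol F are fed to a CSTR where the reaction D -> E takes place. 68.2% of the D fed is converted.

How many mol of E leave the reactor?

241 mol

D reacted = 0.682 × 353 = 240.7 mol; ν_D = −1, so ξ = 240.7/1 = 240.7 mol.
Outlet amounts (n = n₀ + ν ξ):
  D: 353 − 1(240.7) = 112.3
  E: 0 + 1(240.7) = 240.7
  F: 297.3 (inert)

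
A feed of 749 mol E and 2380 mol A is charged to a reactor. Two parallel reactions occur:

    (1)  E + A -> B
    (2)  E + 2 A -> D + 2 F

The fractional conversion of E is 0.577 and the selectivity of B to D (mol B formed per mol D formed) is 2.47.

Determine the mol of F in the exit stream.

249 mol

Conversion of E: E consumed = 0.577 × 749 = 432.2 mol = 1ξ₁ + 1ξ₂.
Selectivity: 1ξ₁ / (1ξ₂) = 2.47 → ξ₁ = 2.47 ξ₂.
Substitute: (1·2.47 + 1) ξ₂ = 432.2 → ξ₂ = 124.5 mol, ξ₁ = 307.6 mol.
Outlet amounts (n = n₀ + Σ ν·ξ):
  E: 749 − 1(307.6) − 1(124.5) = 316.8
  A: 2380 − 1(307.6) − 2(124.5) = 1823
  B: 0 + 1(307.6) = 307.6
  D: 0 + 1(124.5) = 124.5
  F: 0 + 2(124.5) = 249.1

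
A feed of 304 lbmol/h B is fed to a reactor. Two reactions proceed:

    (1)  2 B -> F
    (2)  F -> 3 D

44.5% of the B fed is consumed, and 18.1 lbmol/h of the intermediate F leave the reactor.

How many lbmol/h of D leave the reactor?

149 lbmol/h

Conversion of B: B consumed = 2ξ₁ = 0.445 × 304 → ξ₁ = 67.64 lbmol/h.
F balance: n_F = 0 + 1ξ₁ − 1ξ₂ = 18.1 → ξ₂ = (1·67.64 − 18.1)/1 = 49.54 lbmol/h.
Outlet amounts (n = n₀ + Σ ν·ξ):
  B: 304 − 2(67.64) = 168.7
  F: 0 + 1(67.64) − 1(49.54) = 18.1
  D: 0 + 3(49.54) = 148.6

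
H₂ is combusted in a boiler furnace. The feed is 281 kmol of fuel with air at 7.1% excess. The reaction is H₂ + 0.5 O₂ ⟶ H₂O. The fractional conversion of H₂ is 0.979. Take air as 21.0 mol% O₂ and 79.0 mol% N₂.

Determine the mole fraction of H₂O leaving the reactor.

0.32

Stoichiometric O₂ = 0.5 × 281 = 140.5 kmol; O₂ fed = 140.5 × 1.071 = 150.5 kmol.
N₂ fed = 150.5 × 79/21 = 566.1 kmol.
Fuel reacted = 0.979 × 281 → ξ = 275.1 kmol.
Outlet (n = n₀ + ν ξ):
  H₂: 281 − 1(275.1) = 5.901
  O₂: 150.5 − 0.5(275.1) = 12.93
  N₂: 566.1 (inert)
  H₂O: 0 + 1(275.1) = 275.1
Total out = 860 kmol; y_H₂O = 275.1 / 860 = 0.3199.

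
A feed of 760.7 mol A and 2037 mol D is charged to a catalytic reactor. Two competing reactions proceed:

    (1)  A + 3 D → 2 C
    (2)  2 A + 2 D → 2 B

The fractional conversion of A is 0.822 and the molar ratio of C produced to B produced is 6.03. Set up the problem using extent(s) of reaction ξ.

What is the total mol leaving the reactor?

1700 mol

Conversion of A: A consumed = 0.822 × 760.7 = 625.3 mol = 1ξ₁ + 2ξ₂.
Selectivity: 2ξ₁ / (2ξ₂) = 6.03 → ξ₁ = 6.03 ξ₂.
Substitute: (1·6.03 + 2) ξ₂ = 625.3 → ξ₂ = 77.87 mol, ξ₁ = 469.6 mol.
Outlet amounts (n = n₀ + Σ ν·ξ):
  A: 760.7 − 1(469.6) − 2(77.87) = 135.4
  D: 2037 − 3(469.6) − 2(77.87) = 472.6
  C: 0 + 2(469.6) = 939.1
  B: 0 + 2(77.87) = 155.7
Total out = 135.4 + 472.6 + 939.1 + 155.7 = 1703 mol.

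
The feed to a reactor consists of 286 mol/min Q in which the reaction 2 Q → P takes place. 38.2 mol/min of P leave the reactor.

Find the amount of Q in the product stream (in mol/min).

210 mol/min

For P: n = n₀ + 1ξ → 38.2 = 0 + 1ξ, giving ξ = 38.2 mol/min.
Outlet amounts (n = n₀ + ν ξ):
  Q: 286 − 2(38.2) = 209.6
  P: 0 + 1(38.2) = 38.2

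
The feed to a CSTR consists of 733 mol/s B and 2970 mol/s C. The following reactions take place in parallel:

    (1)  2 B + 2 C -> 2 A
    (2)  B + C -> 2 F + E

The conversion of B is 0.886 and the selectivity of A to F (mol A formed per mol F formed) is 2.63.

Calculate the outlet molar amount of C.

2320 mol/s

Conversion of B: B consumed = 0.886 × 733 = 649.4 mol/s = 2ξ₁ + 1ξ₂.
Selectivity: 2ξ₁ / (2ξ₂) = 2.63 → ξ₁ = 2.63 ξ₂.
Substitute: (2·2.63 + 1) ξ₂ = 649.4 → ξ₂ = 103.7 mol/s, ξ₁ = 272.8 mol/s.
Outlet amounts (n = n₀ + Σ ν·ξ):
  B: 733 − 2(272.8) − 1(103.7) = 83.56
  C: 2970 − 2(272.8) − 1(103.7) = 2321
  A: 0 + 2(272.8) = 545.7
  F: 0 + 2(103.7) = 207.5
  E: 0 + 1(103.7) = 103.7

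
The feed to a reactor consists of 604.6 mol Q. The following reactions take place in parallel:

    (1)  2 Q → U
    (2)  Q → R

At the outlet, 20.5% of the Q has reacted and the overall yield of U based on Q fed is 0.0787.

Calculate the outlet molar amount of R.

Yield of U: 1ξ₁ / 604.6 = 0.0787 → ξ₁ = 47.58 mol.
Conversion of Q: 2ξ₁ + 1ξ₂ = 0.205 × 604.6 = 123.9 → ξ₂ = 28.78 mol.
Outlet amounts (n = n₀ + Σ ν·ξ):
  Q: 604.6 − 2(47.58) − 1(28.78) = 480.7
  U: 0 + 1(47.58) = 47.58
  R: 0 + 1(28.78) = 28.78

28.8 mol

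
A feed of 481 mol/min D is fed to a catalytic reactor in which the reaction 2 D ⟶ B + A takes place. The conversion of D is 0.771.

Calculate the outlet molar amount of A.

185 mol/min

D reacted = 0.771 × 481 = 370.9 mol/min; ν_D = −2, so ξ = 370.9/2 = 185.4 mol/min.
Outlet amounts (n = n₀ + ν ξ):
  D: 481 − 2(185.4) = 110.1
  B: 0 + 1(185.4) = 185.4
  A: 0 + 1(185.4) = 185.4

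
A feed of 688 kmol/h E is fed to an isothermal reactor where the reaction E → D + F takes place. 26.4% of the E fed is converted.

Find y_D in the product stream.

0.209

E reacted = 0.264 × 688 = 181.6 kmol/h; ν_E = −1, so ξ = 181.6/1 = 181.6 kmol/h.
Outlet amounts (n = n₀ + ν ξ):
  E: 688 − 1(181.6) = 506.4
  D: 0 + 1(181.6) = 181.6
  F: 0 + 1(181.6) = 181.6
Total out = 869.6 kmol/h; y_D = 181.6 / 869.6 = 0.2089.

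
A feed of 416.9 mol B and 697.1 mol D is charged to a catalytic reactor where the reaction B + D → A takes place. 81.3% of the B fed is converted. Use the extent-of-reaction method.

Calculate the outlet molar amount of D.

B reacted = 0.813 × 416.9 = 338.9 mol; ν_B = −1, so ξ = 338.9/1 = 338.9 mol.
Outlet amounts (n = n₀ + ν ξ):
  B: 416.9 − 1(338.9) = 77.96
  D: 697.1 − 1(338.9) = 358.2
  A: 0 + 1(338.9) = 338.9

358 mol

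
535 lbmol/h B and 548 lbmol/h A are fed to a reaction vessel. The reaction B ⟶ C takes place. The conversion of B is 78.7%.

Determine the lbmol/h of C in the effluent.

421 lbmol/h

B reacted = 0.787 × 535 = 421 lbmol/h; ν_B = −1, so ξ = 421/1 = 421 lbmol/h.
Outlet amounts (n = n₀ + ν ξ):
  B: 535 − 1(421) = 114
  C: 0 + 1(421) = 421
  A: 548 (inert)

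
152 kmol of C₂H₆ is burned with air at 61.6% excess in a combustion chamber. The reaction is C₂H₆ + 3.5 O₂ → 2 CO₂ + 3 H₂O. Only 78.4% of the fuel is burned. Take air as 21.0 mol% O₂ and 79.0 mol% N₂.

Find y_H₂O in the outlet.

0.083

Stoichiometric O₂ = 3.5 × 152 = 532 kmol; O₂ fed = 532 × 1.616 = 859.7 kmol.
N₂ fed = 859.7 × 79/21 = 3234 kmol.
Fuel reacted = 0.784 × 152 → ξ = 119.2 kmol.
Outlet (n = n₀ + ν ξ):
  C₂H₆: 152 − 1(119.2) = 32.83
  O₂: 859.7 − 3.5(119.2) = 442.6
  N₂: 3234 (inert)
  CO₂: 0 + 2(119.2) = 238.3
  H₂O: 0 + 3(119.2) = 357.5
Total out = 4305 kmol; y_H₂O = 357.5 / 4305 = 0.08304.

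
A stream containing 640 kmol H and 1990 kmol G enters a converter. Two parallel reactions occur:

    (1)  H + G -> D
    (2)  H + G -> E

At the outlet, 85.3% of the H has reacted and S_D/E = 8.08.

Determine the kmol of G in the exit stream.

1440 kmol

Conversion of H: H consumed = 0.853 × 640 = 545.9 kmol = 1ξ₁ + 1ξ₂.
Selectivity: 1ξ₁ / (1ξ₂) = 8.08 → ξ₁ = 8.08 ξ₂.
Substitute: (1·8.08 + 1) ξ₂ = 545.9 → ξ₂ = 60.12 kmol, ξ₁ = 485.8 kmol.
Outlet amounts (n = n₀ + Σ ν·ξ):
  H: 640 − 1(485.8) − 1(60.12) = 94.08
  G: 1990 − 1(485.8) − 1(60.12) = 1444
  D: 0 + 1(485.8) = 485.8
  E: 0 + 1(60.12) = 60.12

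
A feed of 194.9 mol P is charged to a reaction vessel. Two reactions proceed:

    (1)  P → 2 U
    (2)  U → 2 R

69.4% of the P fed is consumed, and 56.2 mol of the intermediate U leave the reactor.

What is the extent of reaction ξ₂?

ξ₂ = 214 mol

Conversion of P: P consumed = 1ξ₁ = 0.694 × 194.9 → ξ₁ = 135.3 mol.
U balance: n_U = 0 + 2ξ₁ − 1ξ₂ = 56.2 → ξ₂ = (2·135.3 − 56.2)/1 = 214.3 mol.
Outlet amounts (n = n₀ + Σ ν·ξ):
  P: 194.9 − 1(135.3) = 59.64
  U: 0 + 2(135.3) − 1(214.3) = 56.2
  R: 0 + 2(214.3) = 428.6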